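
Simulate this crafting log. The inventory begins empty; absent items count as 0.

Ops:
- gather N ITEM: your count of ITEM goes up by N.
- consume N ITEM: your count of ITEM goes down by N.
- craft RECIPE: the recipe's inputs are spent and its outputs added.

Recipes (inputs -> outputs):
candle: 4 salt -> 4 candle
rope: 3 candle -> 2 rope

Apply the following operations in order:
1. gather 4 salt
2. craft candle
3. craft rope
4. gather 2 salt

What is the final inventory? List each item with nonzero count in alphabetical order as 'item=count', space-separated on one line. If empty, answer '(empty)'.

After 1 (gather 4 salt): salt=4
After 2 (craft candle): candle=4
After 3 (craft rope): candle=1 rope=2
After 4 (gather 2 salt): candle=1 rope=2 salt=2

Answer: candle=1 rope=2 salt=2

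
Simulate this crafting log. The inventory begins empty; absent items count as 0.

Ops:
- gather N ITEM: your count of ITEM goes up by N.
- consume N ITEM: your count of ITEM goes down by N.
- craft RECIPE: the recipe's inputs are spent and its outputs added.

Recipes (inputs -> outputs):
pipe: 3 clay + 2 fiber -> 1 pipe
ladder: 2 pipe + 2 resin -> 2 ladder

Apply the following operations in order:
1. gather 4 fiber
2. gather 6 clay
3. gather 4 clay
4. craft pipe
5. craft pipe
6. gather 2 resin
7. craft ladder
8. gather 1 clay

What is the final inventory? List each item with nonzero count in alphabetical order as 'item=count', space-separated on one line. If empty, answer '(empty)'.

Answer: clay=5 ladder=2

Derivation:
After 1 (gather 4 fiber): fiber=4
After 2 (gather 6 clay): clay=6 fiber=4
After 3 (gather 4 clay): clay=10 fiber=4
After 4 (craft pipe): clay=7 fiber=2 pipe=1
After 5 (craft pipe): clay=4 pipe=2
After 6 (gather 2 resin): clay=4 pipe=2 resin=2
After 7 (craft ladder): clay=4 ladder=2
After 8 (gather 1 clay): clay=5 ladder=2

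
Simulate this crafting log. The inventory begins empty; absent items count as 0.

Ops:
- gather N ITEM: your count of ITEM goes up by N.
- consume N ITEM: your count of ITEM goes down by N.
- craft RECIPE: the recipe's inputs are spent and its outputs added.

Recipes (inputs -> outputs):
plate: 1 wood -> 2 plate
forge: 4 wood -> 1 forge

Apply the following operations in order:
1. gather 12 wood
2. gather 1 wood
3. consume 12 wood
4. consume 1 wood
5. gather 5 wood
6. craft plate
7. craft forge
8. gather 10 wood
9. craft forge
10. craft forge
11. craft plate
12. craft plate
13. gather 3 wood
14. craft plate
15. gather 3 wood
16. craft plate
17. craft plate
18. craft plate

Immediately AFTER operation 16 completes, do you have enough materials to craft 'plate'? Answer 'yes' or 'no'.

After 1 (gather 12 wood): wood=12
After 2 (gather 1 wood): wood=13
After 3 (consume 12 wood): wood=1
After 4 (consume 1 wood): (empty)
After 5 (gather 5 wood): wood=5
After 6 (craft plate): plate=2 wood=4
After 7 (craft forge): forge=1 plate=2
After 8 (gather 10 wood): forge=1 plate=2 wood=10
After 9 (craft forge): forge=2 plate=2 wood=6
After 10 (craft forge): forge=3 plate=2 wood=2
After 11 (craft plate): forge=3 plate=4 wood=1
After 12 (craft plate): forge=3 plate=6
After 13 (gather 3 wood): forge=3 plate=6 wood=3
After 14 (craft plate): forge=3 plate=8 wood=2
After 15 (gather 3 wood): forge=3 plate=8 wood=5
After 16 (craft plate): forge=3 plate=10 wood=4

Answer: yes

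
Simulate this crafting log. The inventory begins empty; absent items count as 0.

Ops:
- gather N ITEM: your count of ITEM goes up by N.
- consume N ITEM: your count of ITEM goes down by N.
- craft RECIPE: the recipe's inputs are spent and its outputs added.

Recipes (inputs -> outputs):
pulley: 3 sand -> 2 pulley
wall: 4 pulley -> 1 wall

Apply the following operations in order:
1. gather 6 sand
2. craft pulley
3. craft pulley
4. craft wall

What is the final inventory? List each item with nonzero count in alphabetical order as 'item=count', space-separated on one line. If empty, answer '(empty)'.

After 1 (gather 6 sand): sand=6
After 2 (craft pulley): pulley=2 sand=3
After 3 (craft pulley): pulley=4
After 4 (craft wall): wall=1

Answer: wall=1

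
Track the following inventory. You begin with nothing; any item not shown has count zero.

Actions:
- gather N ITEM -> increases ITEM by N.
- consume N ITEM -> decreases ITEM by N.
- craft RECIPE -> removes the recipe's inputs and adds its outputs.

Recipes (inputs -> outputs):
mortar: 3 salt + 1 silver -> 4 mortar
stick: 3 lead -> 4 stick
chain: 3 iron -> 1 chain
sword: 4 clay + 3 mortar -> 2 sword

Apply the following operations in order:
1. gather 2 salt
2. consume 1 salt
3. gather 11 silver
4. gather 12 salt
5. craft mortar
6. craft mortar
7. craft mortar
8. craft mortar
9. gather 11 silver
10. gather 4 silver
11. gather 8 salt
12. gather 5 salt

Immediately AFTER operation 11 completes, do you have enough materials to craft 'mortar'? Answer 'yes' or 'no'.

After 1 (gather 2 salt): salt=2
After 2 (consume 1 salt): salt=1
After 3 (gather 11 silver): salt=1 silver=11
After 4 (gather 12 salt): salt=13 silver=11
After 5 (craft mortar): mortar=4 salt=10 silver=10
After 6 (craft mortar): mortar=8 salt=7 silver=9
After 7 (craft mortar): mortar=12 salt=4 silver=8
After 8 (craft mortar): mortar=16 salt=1 silver=7
After 9 (gather 11 silver): mortar=16 salt=1 silver=18
After 10 (gather 4 silver): mortar=16 salt=1 silver=22
After 11 (gather 8 salt): mortar=16 salt=9 silver=22

Answer: yes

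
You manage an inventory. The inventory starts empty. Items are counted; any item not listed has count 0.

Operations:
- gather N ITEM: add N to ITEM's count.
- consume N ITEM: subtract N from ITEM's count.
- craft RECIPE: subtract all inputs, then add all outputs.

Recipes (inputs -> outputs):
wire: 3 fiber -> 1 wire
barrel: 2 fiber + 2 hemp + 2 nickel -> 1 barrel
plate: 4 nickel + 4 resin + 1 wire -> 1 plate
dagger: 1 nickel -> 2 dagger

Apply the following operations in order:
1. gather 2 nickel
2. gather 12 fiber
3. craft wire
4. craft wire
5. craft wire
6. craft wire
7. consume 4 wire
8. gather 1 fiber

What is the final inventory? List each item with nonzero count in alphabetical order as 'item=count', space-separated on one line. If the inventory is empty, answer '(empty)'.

Answer: fiber=1 nickel=2

Derivation:
After 1 (gather 2 nickel): nickel=2
After 2 (gather 12 fiber): fiber=12 nickel=2
After 3 (craft wire): fiber=9 nickel=2 wire=1
After 4 (craft wire): fiber=6 nickel=2 wire=2
After 5 (craft wire): fiber=3 nickel=2 wire=3
After 6 (craft wire): nickel=2 wire=4
After 7 (consume 4 wire): nickel=2
After 8 (gather 1 fiber): fiber=1 nickel=2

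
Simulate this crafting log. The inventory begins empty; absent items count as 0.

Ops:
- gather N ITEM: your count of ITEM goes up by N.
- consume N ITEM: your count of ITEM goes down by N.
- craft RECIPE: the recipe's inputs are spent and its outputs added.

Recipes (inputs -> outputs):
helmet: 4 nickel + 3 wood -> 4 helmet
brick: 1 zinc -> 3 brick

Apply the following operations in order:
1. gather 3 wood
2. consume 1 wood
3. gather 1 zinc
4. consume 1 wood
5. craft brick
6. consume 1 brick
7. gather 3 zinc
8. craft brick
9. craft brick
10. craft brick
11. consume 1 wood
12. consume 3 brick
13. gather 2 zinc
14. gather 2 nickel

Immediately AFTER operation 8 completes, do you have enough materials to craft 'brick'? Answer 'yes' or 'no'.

After 1 (gather 3 wood): wood=3
After 2 (consume 1 wood): wood=2
After 3 (gather 1 zinc): wood=2 zinc=1
After 4 (consume 1 wood): wood=1 zinc=1
After 5 (craft brick): brick=3 wood=1
After 6 (consume 1 brick): brick=2 wood=1
After 7 (gather 3 zinc): brick=2 wood=1 zinc=3
After 8 (craft brick): brick=5 wood=1 zinc=2

Answer: yes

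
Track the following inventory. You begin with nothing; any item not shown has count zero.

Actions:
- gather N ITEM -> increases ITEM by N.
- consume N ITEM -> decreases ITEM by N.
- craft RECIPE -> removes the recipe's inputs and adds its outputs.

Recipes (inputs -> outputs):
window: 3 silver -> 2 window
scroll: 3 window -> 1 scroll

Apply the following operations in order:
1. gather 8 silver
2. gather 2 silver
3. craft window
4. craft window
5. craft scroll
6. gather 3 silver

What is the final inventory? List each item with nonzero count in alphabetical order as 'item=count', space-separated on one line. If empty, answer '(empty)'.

Answer: scroll=1 silver=7 window=1

Derivation:
After 1 (gather 8 silver): silver=8
After 2 (gather 2 silver): silver=10
After 3 (craft window): silver=7 window=2
After 4 (craft window): silver=4 window=4
After 5 (craft scroll): scroll=1 silver=4 window=1
After 6 (gather 3 silver): scroll=1 silver=7 window=1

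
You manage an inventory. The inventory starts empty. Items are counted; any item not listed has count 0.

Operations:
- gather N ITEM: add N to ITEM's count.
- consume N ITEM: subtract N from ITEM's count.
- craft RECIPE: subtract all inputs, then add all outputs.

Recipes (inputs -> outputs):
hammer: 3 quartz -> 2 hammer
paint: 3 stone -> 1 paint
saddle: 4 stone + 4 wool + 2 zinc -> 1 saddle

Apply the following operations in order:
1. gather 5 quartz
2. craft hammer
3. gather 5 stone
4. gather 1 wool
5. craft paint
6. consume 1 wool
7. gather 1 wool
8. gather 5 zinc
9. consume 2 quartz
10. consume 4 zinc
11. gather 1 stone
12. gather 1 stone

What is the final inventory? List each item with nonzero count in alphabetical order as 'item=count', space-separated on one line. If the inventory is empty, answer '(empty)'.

Answer: hammer=2 paint=1 stone=4 wool=1 zinc=1

Derivation:
After 1 (gather 5 quartz): quartz=5
After 2 (craft hammer): hammer=2 quartz=2
After 3 (gather 5 stone): hammer=2 quartz=2 stone=5
After 4 (gather 1 wool): hammer=2 quartz=2 stone=5 wool=1
After 5 (craft paint): hammer=2 paint=1 quartz=2 stone=2 wool=1
After 6 (consume 1 wool): hammer=2 paint=1 quartz=2 stone=2
After 7 (gather 1 wool): hammer=2 paint=1 quartz=2 stone=2 wool=1
After 8 (gather 5 zinc): hammer=2 paint=1 quartz=2 stone=2 wool=1 zinc=5
After 9 (consume 2 quartz): hammer=2 paint=1 stone=2 wool=1 zinc=5
After 10 (consume 4 zinc): hammer=2 paint=1 stone=2 wool=1 zinc=1
After 11 (gather 1 stone): hammer=2 paint=1 stone=3 wool=1 zinc=1
After 12 (gather 1 stone): hammer=2 paint=1 stone=4 wool=1 zinc=1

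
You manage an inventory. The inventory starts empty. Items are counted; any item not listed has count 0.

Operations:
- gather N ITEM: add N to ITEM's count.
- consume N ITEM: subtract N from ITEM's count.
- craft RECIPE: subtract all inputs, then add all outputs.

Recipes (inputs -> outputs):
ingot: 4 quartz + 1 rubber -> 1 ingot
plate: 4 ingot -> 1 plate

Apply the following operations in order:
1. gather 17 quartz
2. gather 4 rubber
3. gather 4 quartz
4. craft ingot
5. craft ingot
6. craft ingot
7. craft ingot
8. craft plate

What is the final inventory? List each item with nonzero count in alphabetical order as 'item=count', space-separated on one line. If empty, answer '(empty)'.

After 1 (gather 17 quartz): quartz=17
After 2 (gather 4 rubber): quartz=17 rubber=4
After 3 (gather 4 quartz): quartz=21 rubber=4
After 4 (craft ingot): ingot=1 quartz=17 rubber=3
After 5 (craft ingot): ingot=2 quartz=13 rubber=2
After 6 (craft ingot): ingot=3 quartz=9 rubber=1
After 7 (craft ingot): ingot=4 quartz=5
After 8 (craft plate): plate=1 quartz=5

Answer: plate=1 quartz=5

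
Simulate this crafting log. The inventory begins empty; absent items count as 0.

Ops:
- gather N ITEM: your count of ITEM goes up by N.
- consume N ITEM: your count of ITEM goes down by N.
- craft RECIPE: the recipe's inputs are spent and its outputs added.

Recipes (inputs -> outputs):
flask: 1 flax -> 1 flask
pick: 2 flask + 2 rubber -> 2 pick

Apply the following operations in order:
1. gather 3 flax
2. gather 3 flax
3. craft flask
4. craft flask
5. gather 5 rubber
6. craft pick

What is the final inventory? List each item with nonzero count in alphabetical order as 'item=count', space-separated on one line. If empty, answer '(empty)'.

After 1 (gather 3 flax): flax=3
After 2 (gather 3 flax): flax=6
After 3 (craft flask): flask=1 flax=5
After 4 (craft flask): flask=2 flax=4
After 5 (gather 5 rubber): flask=2 flax=4 rubber=5
After 6 (craft pick): flax=4 pick=2 rubber=3

Answer: flax=4 pick=2 rubber=3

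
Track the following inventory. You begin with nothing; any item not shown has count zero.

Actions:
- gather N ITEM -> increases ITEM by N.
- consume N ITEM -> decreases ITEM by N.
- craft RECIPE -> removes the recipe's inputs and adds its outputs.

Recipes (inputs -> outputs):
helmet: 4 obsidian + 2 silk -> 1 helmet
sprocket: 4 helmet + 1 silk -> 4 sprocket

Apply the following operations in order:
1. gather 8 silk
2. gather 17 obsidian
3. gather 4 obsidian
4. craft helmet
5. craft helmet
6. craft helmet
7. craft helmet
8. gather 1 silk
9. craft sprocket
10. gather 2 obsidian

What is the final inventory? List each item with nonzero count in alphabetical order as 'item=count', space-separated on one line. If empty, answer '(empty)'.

Answer: obsidian=7 sprocket=4

Derivation:
After 1 (gather 8 silk): silk=8
After 2 (gather 17 obsidian): obsidian=17 silk=8
After 3 (gather 4 obsidian): obsidian=21 silk=8
After 4 (craft helmet): helmet=1 obsidian=17 silk=6
After 5 (craft helmet): helmet=2 obsidian=13 silk=4
After 6 (craft helmet): helmet=3 obsidian=9 silk=2
After 7 (craft helmet): helmet=4 obsidian=5
After 8 (gather 1 silk): helmet=4 obsidian=5 silk=1
After 9 (craft sprocket): obsidian=5 sprocket=4
After 10 (gather 2 obsidian): obsidian=7 sprocket=4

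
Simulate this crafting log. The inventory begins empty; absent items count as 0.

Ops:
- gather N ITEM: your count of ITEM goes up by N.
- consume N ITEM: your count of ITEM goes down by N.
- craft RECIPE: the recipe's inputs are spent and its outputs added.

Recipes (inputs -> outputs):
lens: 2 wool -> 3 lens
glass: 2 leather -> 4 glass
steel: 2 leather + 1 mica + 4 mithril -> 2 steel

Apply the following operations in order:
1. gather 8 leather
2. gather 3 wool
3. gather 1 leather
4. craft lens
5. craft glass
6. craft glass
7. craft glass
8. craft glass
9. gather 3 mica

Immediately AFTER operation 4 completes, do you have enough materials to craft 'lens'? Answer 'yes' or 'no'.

After 1 (gather 8 leather): leather=8
After 2 (gather 3 wool): leather=8 wool=3
After 3 (gather 1 leather): leather=9 wool=3
After 4 (craft lens): leather=9 lens=3 wool=1

Answer: no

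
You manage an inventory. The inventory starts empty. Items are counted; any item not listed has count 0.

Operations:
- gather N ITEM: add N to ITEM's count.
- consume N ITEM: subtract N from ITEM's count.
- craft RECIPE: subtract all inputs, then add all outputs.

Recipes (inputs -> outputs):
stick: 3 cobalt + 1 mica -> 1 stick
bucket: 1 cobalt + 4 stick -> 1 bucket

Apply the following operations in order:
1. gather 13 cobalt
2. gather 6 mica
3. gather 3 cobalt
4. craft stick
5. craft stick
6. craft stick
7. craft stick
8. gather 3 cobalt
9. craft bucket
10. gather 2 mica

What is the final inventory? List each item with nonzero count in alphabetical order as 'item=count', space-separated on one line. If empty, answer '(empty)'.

Answer: bucket=1 cobalt=6 mica=4

Derivation:
After 1 (gather 13 cobalt): cobalt=13
After 2 (gather 6 mica): cobalt=13 mica=6
After 3 (gather 3 cobalt): cobalt=16 mica=6
After 4 (craft stick): cobalt=13 mica=5 stick=1
After 5 (craft stick): cobalt=10 mica=4 stick=2
After 6 (craft stick): cobalt=7 mica=3 stick=3
After 7 (craft stick): cobalt=4 mica=2 stick=4
After 8 (gather 3 cobalt): cobalt=7 mica=2 stick=4
After 9 (craft bucket): bucket=1 cobalt=6 mica=2
After 10 (gather 2 mica): bucket=1 cobalt=6 mica=4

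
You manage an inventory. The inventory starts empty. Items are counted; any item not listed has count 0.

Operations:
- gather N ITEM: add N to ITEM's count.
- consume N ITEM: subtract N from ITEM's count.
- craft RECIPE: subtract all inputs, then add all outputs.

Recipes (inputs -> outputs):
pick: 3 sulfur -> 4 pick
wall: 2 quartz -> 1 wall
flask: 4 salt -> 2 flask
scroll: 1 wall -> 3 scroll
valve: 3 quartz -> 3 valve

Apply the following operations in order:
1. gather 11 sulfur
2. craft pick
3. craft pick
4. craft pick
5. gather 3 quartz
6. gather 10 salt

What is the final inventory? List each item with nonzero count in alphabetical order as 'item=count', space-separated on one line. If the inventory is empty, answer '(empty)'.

After 1 (gather 11 sulfur): sulfur=11
After 2 (craft pick): pick=4 sulfur=8
After 3 (craft pick): pick=8 sulfur=5
After 4 (craft pick): pick=12 sulfur=2
After 5 (gather 3 quartz): pick=12 quartz=3 sulfur=2
After 6 (gather 10 salt): pick=12 quartz=3 salt=10 sulfur=2

Answer: pick=12 quartz=3 salt=10 sulfur=2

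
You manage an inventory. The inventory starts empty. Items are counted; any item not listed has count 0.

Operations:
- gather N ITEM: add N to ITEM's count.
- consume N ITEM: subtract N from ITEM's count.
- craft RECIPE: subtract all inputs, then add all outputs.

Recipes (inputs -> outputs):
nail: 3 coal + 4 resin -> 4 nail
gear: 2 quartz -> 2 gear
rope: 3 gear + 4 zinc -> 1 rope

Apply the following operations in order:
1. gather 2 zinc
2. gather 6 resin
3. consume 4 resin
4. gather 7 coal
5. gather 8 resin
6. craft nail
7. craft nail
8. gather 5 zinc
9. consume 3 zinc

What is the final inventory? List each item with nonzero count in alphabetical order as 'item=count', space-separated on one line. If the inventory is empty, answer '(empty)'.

Answer: coal=1 nail=8 resin=2 zinc=4

Derivation:
After 1 (gather 2 zinc): zinc=2
After 2 (gather 6 resin): resin=6 zinc=2
After 3 (consume 4 resin): resin=2 zinc=2
After 4 (gather 7 coal): coal=7 resin=2 zinc=2
After 5 (gather 8 resin): coal=7 resin=10 zinc=2
After 6 (craft nail): coal=4 nail=4 resin=6 zinc=2
After 7 (craft nail): coal=1 nail=8 resin=2 zinc=2
After 8 (gather 5 zinc): coal=1 nail=8 resin=2 zinc=7
After 9 (consume 3 zinc): coal=1 nail=8 resin=2 zinc=4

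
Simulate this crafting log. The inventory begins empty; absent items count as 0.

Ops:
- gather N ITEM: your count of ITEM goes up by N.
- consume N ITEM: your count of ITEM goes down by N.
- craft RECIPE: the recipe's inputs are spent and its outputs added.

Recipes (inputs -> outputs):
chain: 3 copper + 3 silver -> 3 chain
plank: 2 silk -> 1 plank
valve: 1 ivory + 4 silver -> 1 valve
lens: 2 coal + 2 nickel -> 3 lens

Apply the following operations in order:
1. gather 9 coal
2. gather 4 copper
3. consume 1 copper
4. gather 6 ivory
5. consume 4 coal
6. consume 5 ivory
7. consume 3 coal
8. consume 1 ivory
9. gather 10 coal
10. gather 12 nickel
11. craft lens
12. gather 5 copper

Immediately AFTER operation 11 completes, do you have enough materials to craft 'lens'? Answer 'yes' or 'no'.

After 1 (gather 9 coal): coal=9
After 2 (gather 4 copper): coal=9 copper=4
After 3 (consume 1 copper): coal=9 copper=3
After 4 (gather 6 ivory): coal=9 copper=3 ivory=6
After 5 (consume 4 coal): coal=5 copper=3 ivory=6
After 6 (consume 5 ivory): coal=5 copper=3 ivory=1
After 7 (consume 3 coal): coal=2 copper=3 ivory=1
After 8 (consume 1 ivory): coal=2 copper=3
After 9 (gather 10 coal): coal=12 copper=3
After 10 (gather 12 nickel): coal=12 copper=3 nickel=12
After 11 (craft lens): coal=10 copper=3 lens=3 nickel=10

Answer: yes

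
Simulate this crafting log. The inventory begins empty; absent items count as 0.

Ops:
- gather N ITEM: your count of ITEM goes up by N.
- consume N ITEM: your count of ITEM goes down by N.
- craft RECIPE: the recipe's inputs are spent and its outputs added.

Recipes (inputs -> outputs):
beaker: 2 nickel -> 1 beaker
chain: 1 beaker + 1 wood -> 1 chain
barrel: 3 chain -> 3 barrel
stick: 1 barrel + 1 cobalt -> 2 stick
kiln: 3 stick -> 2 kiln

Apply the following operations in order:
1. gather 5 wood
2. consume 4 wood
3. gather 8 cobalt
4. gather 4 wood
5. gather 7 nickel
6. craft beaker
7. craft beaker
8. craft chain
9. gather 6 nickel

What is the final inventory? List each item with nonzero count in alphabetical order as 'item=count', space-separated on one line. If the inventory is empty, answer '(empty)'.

After 1 (gather 5 wood): wood=5
After 2 (consume 4 wood): wood=1
After 3 (gather 8 cobalt): cobalt=8 wood=1
After 4 (gather 4 wood): cobalt=8 wood=5
After 5 (gather 7 nickel): cobalt=8 nickel=7 wood=5
After 6 (craft beaker): beaker=1 cobalt=8 nickel=5 wood=5
After 7 (craft beaker): beaker=2 cobalt=8 nickel=3 wood=5
After 8 (craft chain): beaker=1 chain=1 cobalt=8 nickel=3 wood=4
After 9 (gather 6 nickel): beaker=1 chain=1 cobalt=8 nickel=9 wood=4

Answer: beaker=1 chain=1 cobalt=8 nickel=9 wood=4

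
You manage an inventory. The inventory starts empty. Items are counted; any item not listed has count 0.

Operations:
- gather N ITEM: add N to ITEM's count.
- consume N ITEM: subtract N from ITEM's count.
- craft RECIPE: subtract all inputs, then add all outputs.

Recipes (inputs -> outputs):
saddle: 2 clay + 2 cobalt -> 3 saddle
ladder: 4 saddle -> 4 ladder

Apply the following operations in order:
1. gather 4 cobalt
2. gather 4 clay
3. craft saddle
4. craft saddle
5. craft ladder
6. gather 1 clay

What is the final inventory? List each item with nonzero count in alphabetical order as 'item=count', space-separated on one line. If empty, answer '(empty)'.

After 1 (gather 4 cobalt): cobalt=4
After 2 (gather 4 clay): clay=4 cobalt=4
After 3 (craft saddle): clay=2 cobalt=2 saddle=3
After 4 (craft saddle): saddle=6
After 5 (craft ladder): ladder=4 saddle=2
After 6 (gather 1 clay): clay=1 ladder=4 saddle=2

Answer: clay=1 ladder=4 saddle=2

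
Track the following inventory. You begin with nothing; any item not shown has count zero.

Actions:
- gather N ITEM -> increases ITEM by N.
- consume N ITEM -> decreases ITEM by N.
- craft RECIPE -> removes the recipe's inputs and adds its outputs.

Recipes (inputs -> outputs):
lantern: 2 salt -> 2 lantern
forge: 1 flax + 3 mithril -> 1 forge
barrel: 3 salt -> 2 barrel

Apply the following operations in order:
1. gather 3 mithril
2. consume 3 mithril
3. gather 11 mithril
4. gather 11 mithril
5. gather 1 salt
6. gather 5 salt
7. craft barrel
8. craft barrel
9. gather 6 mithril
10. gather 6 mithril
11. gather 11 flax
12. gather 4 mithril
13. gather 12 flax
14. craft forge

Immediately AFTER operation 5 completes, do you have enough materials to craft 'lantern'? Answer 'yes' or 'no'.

Answer: no

Derivation:
After 1 (gather 3 mithril): mithril=3
After 2 (consume 3 mithril): (empty)
After 3 (gather 11 mithril): mithril=11
After 4 (gather 11 mithril): mithril=22
After 5 (gather 1 salt): mithril=22 salt=1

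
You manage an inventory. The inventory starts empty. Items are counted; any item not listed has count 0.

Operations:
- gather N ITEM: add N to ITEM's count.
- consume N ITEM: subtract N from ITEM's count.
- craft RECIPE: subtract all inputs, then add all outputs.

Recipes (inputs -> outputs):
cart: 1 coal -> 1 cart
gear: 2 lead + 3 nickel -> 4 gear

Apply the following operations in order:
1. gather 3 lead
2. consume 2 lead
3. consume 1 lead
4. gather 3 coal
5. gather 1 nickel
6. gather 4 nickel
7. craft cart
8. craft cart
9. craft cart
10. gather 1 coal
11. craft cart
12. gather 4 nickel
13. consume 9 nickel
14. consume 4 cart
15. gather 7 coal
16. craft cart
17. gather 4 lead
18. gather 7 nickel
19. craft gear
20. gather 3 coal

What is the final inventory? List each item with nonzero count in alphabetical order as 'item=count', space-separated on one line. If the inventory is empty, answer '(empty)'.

Answer: cart=1 coal=9 gear=4 lead=2 nickel=4

Derivation:
After 1 (gather 3 lead): lead=3
After 2 (consume 2 lead): lead=1
After 3 (consume 1 lead): (empty)
After 4 (gather 3 coal): coal=3
After 5 (gather 1 nickel): coal=3 nickel=1
After 6 (gather 4 nickel): coal=3 nickel=5
After 7 (craft cart): cart=1 coal=2 nickel=5
After 8 (craft cart): cart=2 coal=1 nickel=5
After 9 (craft cart): cart=3 nickel=5
After 10 (gather 1 coal): cart=3 coal=1 nickel=5
After 11 (craft cart): cart=4 nickel=5
After 12 (gather 4 nickel): cart=4 nickel=9
After 13 (consume 9 nickel): cart=4
After 14 (consume 4 cart): (empty)
After 15 (gather 7 coal): coal=7
After 16 (craft cart): cart=1 coal=6
After 17 (gather 4 lead): cart=1 coal=6 lead=4
After 18 (gather 7 nickel): cart=1 coal=6 lead=4 nickel=7
After 19 (craft gear): cart=1 coal=6 gear=4 lead=2 nickel=4
After 20 (gather 3 coal): cart=1 coal=9 gear=4 lead=2 nickel=4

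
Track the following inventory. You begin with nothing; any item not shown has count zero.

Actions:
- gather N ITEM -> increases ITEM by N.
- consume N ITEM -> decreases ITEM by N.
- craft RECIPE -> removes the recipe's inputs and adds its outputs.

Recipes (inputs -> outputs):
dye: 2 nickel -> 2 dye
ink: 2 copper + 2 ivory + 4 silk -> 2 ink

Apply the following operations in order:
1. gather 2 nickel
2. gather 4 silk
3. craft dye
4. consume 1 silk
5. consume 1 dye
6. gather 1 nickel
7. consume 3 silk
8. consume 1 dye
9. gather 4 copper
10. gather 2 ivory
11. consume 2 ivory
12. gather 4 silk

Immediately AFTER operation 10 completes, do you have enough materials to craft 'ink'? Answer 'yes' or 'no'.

Answer: no

Derivation:
After 1 (gather 2 nickel): nickel=2
After 2 (gather 4 silk): nickel=2 silk=4
After 3 (craft dye): dye=2 silk=4
After 4 (consume 1 silk): dye=2 silk=3
After 5 (consume 1 dye): dye=1 silk=3
After 6 (gather 1 nickel): dye=1 nickel=1 silk=3
After 7 (consume 3 silk): dye=1 nickel=1
After 8 (consume 1 dye): nickel=1
After 9 (gather 4 copper): copper=4 nickel=1
After 10 (gather 2 ivory): copper=4 ivory=2 nickel=1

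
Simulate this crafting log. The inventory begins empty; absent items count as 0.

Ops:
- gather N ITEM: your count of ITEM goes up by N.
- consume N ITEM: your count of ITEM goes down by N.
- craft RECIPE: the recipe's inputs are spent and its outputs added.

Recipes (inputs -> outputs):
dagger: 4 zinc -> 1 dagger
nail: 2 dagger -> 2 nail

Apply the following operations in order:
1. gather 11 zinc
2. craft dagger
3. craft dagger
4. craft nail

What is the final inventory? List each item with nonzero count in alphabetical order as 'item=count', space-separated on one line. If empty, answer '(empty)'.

Answer: nail=2 zinc=3

Derivation:
After 1 (gather 11 zinc): zinc=11
After 2 (craft dagger): dagger=1 zinc=7
After 3 (craft dagger): dagger=2 zinc=3
After 4 (craft nail): nail=2 zinc=3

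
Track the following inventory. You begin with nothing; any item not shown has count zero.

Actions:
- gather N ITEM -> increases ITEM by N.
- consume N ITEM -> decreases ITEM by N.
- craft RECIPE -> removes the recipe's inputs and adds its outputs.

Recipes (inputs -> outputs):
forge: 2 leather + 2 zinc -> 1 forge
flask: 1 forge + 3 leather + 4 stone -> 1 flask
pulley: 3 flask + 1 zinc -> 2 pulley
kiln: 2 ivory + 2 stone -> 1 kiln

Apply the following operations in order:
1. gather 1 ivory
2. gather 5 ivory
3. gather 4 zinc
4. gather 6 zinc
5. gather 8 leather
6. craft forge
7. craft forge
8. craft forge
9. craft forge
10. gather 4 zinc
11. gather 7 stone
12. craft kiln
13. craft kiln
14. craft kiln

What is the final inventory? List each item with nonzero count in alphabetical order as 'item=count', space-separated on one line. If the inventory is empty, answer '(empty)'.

After 1 (gather 1 ivory): ivory=1
After 2 (gather 5 ivory): ivory=6
After 3 (gather 4 zinc): ivory=6 zinc=4
After 4 (gather 6 zinc): ivory=6 zinc=10
After 5 (gather 8 leather): ivory=6 leather=8 zinc=10
After 6 (craft forge): forge=1 ivory=6 leather=6 zinc=8
After 7 (craft forge): forge=2 ivory=6 leather=4 zinc=6
After 8 (craft forge): forge=3 ivory=6 leather=2 zinc=4
After 9 (craft forge): forge=4 ivory=6 zinc=2
After 10 (gather 4 zinc): forge=4 ivory=6 zinc=6
After 11 (gather 7 stone): forge=4 ivory=6 stone=7 zinc=6
After 12 (craft kiln): forge=4 ivory=4 kiln=1 stone=5 zinc=6
After 13 (craft kiln): forge=4 ivory=2 kiln=2 stone=3 zinc=6
After 14 (craft kiln): forge=4 kiln=3 stone=1 zinc=6

Answer: forge=4 kiln=3 stone=1 zinc=6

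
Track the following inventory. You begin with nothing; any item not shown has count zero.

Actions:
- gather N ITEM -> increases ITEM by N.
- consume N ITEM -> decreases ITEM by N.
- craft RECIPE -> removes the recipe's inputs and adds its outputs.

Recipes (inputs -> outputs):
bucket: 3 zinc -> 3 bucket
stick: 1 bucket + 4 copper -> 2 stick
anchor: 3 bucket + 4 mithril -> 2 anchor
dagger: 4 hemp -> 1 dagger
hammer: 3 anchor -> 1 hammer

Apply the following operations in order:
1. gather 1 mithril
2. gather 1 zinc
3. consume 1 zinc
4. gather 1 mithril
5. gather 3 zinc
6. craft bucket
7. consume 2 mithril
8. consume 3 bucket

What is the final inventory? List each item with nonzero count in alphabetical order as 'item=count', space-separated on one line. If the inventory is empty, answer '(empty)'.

After 1 (gather 1 mithril): mithril=1
After 2 (gather 1 zinc): mithril=1 zinc=1
After 3 (consume 1 zinc): mithril=1
After 4 (gather 1 mithril): mithril=2
After 5 (gather 3 zinc): mithril=2 zinc=3
After 6 (craft bucket): bucket=3 mithril=2
After 7 (consume 2 mithril): bucket=3
After 8 (consume 3 bucket): (empty)

Answer: (empty)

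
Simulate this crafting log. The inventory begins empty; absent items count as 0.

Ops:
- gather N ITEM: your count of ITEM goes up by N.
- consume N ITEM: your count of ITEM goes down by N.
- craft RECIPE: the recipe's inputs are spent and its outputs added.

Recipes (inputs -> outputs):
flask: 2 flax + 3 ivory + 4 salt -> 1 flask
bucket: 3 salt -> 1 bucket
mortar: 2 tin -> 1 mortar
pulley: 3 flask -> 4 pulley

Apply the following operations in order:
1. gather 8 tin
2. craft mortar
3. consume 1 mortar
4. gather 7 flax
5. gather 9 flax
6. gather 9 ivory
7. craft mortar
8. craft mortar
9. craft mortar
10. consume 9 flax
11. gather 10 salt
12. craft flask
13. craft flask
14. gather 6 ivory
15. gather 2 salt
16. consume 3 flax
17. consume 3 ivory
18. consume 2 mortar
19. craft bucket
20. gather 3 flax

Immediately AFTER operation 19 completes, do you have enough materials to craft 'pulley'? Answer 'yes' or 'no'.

Answer: no

Derivation:
After 1 (gather 8 tin): tin=8
After 2 (craft mortar): mortar=1 tin=6
After 3 (consume 1 mortar): tin=6
After 4 (gather 7 flax): flax=7 tin=6
After 5 (gather 9 flax): flax=16 tin=6
After 6 (gather 9 ivory): flax=16 ivory=9 tin=6
After 7 (craft mortar): flax=16 ivory=9 mortar=1 tin=4
After 8 (craft mortar): flax=16 ivory=9 mortar=2 tin=2
After 9 (craft mortar): flax=16 ivory=9 mortar=3
After 10 (consume 9 flax): flax=7 ivory=9 mortar=3
After 11 (gather 10 salt): flax=7 ivory=9 mortar=3 salt=10
After 12 (craft flask): flask=1 flax=5 ivory=6 mortar=3 salt=6
After 13 (craft flask): flask=2 flax=3 ivory=3 mortar=3 salt=2
After 14 (gather 6 ivory): flask=2 flax=3 ivory=9 mortar=3 salt=2
After 15 (gather 2 salt): flask=2 flax=3 ivory=9 mortar=3 salt=4
After 16 (consume 3 flax): flask=2 ivory=9 mortar=3 salt=4
After 17 (consume 3 ivory): flask=2 ivory=6 mortar=3 salt=4
After 18 (consume 2 mortar): flask=2 ivory=6 mortar=1 salt=4
After 19 (craft bucket): bucket=1 flask=2 ivory=6 mortar=1 salt=1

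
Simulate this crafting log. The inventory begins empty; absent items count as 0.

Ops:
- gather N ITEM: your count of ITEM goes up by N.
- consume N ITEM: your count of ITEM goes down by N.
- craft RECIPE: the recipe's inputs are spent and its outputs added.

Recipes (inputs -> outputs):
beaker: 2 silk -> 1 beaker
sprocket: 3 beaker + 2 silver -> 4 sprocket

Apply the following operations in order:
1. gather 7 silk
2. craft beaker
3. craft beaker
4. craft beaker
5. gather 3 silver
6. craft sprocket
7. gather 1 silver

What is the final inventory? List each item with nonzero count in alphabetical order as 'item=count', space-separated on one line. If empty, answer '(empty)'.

Answer: silk=1 silver=2 sprocket=4

Derivation:
After 1 (gather 7 silk): silk=7
After 2 (craft beaker): beaker=1 silk=5
After 3 (craft beaker): beaker=2 silk=3
After 4 (craft beaker): beaker=3 silk=1
After 5 (gather 3 silver): beaker=3 silk=1 silver=3
After 6 (craft sprocket): silk=1 silver=1 sprocket=4
After 7 (gather 1 silver): silk=1 silver=2 sprocket=4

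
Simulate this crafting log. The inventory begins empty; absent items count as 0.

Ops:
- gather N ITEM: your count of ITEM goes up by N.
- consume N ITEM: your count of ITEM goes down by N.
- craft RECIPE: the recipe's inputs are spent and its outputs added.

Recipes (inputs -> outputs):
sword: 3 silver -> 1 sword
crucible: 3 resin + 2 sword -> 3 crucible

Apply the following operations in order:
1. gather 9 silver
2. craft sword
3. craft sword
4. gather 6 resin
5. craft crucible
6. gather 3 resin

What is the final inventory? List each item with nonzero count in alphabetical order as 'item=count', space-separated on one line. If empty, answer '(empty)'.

After 1 (gather 9 silver): silver=9
After 2 (craft sword): silver=6 sword=1
After 3 (craft sword): silver=3 sword=2
After 4 (gather 6 resin): resin=6 silver=3 sword=2
After 5 (craft crucible): crucible=3 resin=3 silver=3
After 6 (gather 3 resin): crucible=3 resin=6 silver=3

Answer: crucible=3 resin=6 silver=3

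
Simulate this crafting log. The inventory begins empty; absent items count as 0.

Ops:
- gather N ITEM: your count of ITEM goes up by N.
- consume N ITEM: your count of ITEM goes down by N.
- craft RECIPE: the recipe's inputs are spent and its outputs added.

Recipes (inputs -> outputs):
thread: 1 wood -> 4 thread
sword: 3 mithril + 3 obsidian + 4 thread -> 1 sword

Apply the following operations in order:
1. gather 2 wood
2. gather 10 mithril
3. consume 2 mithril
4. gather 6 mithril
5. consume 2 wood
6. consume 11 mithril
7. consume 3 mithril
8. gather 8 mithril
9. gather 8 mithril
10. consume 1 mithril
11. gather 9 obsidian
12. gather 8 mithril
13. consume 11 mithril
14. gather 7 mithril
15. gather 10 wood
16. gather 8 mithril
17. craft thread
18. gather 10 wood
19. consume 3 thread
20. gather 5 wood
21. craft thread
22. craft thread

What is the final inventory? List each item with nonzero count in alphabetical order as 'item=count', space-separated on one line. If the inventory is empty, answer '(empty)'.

Answer: mithril=27 obsidian=9 thread=9 wood=22

Derivation:
After 1 (gather 2 wood): wood=2
After 2 (gather 10 mithril): mithril=10 wood=2
After 3 (consume 2 mithril): mithril=8 wood=2
After 4 (gather 6 mithril): mithril=14 wood=2
After 5 (consume 2 wood): mithril=14
After 6 (consume 11 mithril): mithril=3
After 7 (consume 3 mithril): (empty)
After 8 (gather 8 mithril): mithril=8
After 9 (gather 8 mithril): mithril=16
After 10 (consume 1 mithril): mithril=15
After 11 (gather 9 obsidian): mithril=15 obsidian=9
After 12 (gather 8 mithril): mithril=23 obsidian=9
After 13 (consume 11 mithril): mithril=12 obsidian=9
After 14 (gather 7 mithril): mithril=19 obsidian=9
After 15 (gather 10 wood): mithril=19 obsidian=9 wood=10
After 16 (gather 8 mithril): mithril=27 obsidian=9 wood=10
After 17 (craft thread): mithril=27 obsidian=9 thread=4 wood=9
After 18 (gather 10 wood): mithril=27 obsidian=9 thread=4 wood=19
After 19 (consume 3 thread): mithril=27 obsidian=9 thread=1 wood=19
After 20 (gather 5 wood): mithril=27 obsidian=9 thread=1 wood=24
After 21 (craft thread): mithril=27 obsidian=9 thread=5 wood=23
After 22 (craft thread): mithril=27 obsidian=9 thread=9 wood=22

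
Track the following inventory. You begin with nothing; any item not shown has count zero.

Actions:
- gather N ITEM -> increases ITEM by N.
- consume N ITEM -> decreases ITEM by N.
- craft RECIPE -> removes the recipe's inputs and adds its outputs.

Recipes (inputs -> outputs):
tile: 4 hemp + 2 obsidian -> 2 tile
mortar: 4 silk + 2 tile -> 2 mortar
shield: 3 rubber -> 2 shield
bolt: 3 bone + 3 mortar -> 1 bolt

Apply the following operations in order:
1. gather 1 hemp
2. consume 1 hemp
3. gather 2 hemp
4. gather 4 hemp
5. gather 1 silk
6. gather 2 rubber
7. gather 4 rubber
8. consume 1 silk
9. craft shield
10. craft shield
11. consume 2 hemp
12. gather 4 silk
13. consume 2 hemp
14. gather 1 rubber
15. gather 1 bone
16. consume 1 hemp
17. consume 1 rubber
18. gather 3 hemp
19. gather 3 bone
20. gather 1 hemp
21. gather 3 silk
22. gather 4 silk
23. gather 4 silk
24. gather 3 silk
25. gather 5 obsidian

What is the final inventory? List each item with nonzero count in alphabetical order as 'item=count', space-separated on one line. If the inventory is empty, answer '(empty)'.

After 1 (gather 1 hemp): hemp=1
After 2 (consume 1 hemp): (empty)
After 3 (gather 2 hemp): hemp=2
After 4 (gather 4 hemp): hemp=6
After 5 (gather 1 silk): hemp=6 silk=1
After 6 (gather 2 rubber): hemp=6 rubber=2 silk=1
After 7 (gather 4 rubber): hemp=6 rubber=6 silk=1
After 8 (consume 1 silk): hemp=6 rubber=6
After 9 (craft shield): hemp=6 rubber=3 shield=2
After 10 (craft shield): hemp=6 shield=4
After 11 (consume 2 hemp): hemp=4 shield=4
After 12 (gather 4 silk): hemp=4 shield=4 silk=4
After 13 (consume 2 hemp): hemp=2 shield=4 silk=4
After 14 (gather 1 rubber): hemp=2 rubber=1 shield=4 silk=4
After 15 (gather 1 bone): bone=1 hemp=2 rubber=1 shield=4 silk=4
After 16 (consume 1 hemp): bone=1 hemp=1 rubber=1 shield=4 silk=4
After 17 (consume 1 rubber): bone=1 hemp=1 shield=4 silk=4
After 18 (gather 3 hemp): bone=1 hemp=4 shield=4 silk=4
After 19 (gather 3 bone): bone=4 hemp=4 shield=4 silk=4
After 20 (gather 1 hemp): bone=4 hemp=5 shield=4 silk=4
After 21 (gather 3 silk): bone=4 hemp=5 shield=4 silk=7
After 22 (gather 4 silk): bone=4 hemp=5 shield=4 silk=11
After 23 (gather 4 silk): bone=4 hemp=5 shield=4 silk=15
After 24 (gather 3 silk): bone=4 hemp=5 shield=4 silk=18
After 25 (gather 5 obsidian): bone=4 hemp=5 obsidian=5 shield=4 silk=18

Answer: bone=4 hemp=5 obsidian=5 shield=4 silk=18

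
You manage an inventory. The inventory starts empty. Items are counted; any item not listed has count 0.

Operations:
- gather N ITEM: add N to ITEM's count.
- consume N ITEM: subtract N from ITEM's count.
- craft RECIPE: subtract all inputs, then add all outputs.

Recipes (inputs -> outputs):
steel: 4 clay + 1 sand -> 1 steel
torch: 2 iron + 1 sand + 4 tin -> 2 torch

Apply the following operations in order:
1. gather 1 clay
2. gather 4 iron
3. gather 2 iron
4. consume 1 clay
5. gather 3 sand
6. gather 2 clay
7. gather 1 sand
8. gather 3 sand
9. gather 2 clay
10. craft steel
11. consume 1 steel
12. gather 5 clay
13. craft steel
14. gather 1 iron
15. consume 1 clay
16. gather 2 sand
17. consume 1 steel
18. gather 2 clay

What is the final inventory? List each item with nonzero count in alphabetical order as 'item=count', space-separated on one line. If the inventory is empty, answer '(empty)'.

Answer: clay=2 iron=7 sand=7

Derivation:
After 1 (gather 1 clay): clay=1
After 2 (gather 4 iron): clay=1 iron=4
After 3 (gather 2 iron): clay=1 iron=6
After 4 (consume 1 clay): iron=6
After 5 (gather 3 sand): iron=6 sand=3
After 6 (gather 2 clay): clay=2 iron=6 sand=3
After 7 (gather 1 sand): clay=2 iron=6 sand=4
After 8 (gather 3 sand): clay=2 iron=6 sand=7
After 9 (gather 2 clay): clay=4 iron=6 sand=7
After 10 (craft steel): iron=6 sand=6 steel=1
After 11 (consume 1 steel): iron=6 sand=6
After 12 (gather 5 clay): clay=5 iron=6 sand=6
After 13 (craft steel): clay=1 iron=6 sand=5 steel=1
After 14 (gather 1 iron): clay=1 iron=7 sand=5 steel=1
After 15 (consume 1 clay): iron=7 sand=5 steel=1
After 16 (gather 2 sand): iron=7 sand=7 steel=1
After 17 (consume 1 steel): iron=7 sand=7
After 18 (gather 2 clay): clay=2 iron=7 sand=7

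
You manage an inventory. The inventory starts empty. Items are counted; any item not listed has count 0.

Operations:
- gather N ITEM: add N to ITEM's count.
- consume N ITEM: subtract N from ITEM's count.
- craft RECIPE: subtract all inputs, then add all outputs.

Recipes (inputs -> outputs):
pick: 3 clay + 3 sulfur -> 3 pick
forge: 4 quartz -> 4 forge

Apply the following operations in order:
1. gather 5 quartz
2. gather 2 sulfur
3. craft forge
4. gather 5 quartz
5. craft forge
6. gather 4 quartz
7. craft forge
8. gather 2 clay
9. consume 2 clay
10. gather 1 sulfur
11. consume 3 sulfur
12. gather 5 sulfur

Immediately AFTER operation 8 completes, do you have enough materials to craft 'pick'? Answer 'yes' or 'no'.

Answer: no

Derivation:
After 1 (gather 5 quartz): quartz=5
After 2 (gather 2 sulfur): quartz=5 sulfur=2
After 3 (craft forge): forge=4 quartz=1 sulfur=2
After 4 (gather 5 quartz): forge=4 quartz=6 sulfur=2
After 5 (craft forge): forge=8 quartz=2 sulfur=2
After 6 (gather 4 quartz): forge=8 quartz=6 sulfur=2
After 7 (craft forge): forge=12 quartz=2 sulfur=2
After 8 (gather 2 clay): clay=2 forge=12 quartz=2 sulfur=2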